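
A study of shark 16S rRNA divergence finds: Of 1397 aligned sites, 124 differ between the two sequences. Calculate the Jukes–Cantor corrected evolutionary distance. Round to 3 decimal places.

0.094

p = 124/1397 ≈ 0.088762.
d = −(3/4) ln(1 − 4p/3) = −0.75 ln(1 − 0.118349) = −0.75 ln(0.881651)
  = −0.75 × (-0.125959) = 0.094469 substitutions/site.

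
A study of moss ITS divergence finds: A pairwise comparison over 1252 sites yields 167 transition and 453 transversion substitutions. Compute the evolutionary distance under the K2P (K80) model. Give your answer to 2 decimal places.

P = 167/1252 ≈ 0.133387 and Q = 453/1252 ≈ 0.361821.
Under the Kimura two-parameter model, d = −½ ln(1 − 2P − Q) − ¼ ln(1 − 2Q).
1 − 2P − Q = 0.371405, giving −½ ln(0.371405) = 0.495231.
1 − 2Q = 0.276358, giving −¼ ln(0.276358) = 0.321515.
d = 0.495231 + 0.321515 = 0.816746.

0.82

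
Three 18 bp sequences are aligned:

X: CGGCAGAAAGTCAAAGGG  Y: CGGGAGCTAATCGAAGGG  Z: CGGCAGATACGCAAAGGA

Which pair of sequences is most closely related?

X and Z

X–Y: 5/18 differ, p = 0.278, d = 0.347.
X–Z: 4/18 differ, p = 0.222, d = 0.264.
Y–Z: 6/18 differ, p = 0.333, d = 0.441.
The smallest distance is between X and Z.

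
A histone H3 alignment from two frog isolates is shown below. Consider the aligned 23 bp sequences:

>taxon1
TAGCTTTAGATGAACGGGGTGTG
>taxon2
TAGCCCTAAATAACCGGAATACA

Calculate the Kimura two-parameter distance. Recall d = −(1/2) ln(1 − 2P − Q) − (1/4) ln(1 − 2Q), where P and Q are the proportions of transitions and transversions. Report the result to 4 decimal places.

0.8973

Of 23 sites, 9 differences are transitions and 1 are transversions, so P = 9/23 ≈ 0.391304 and Q = 1/23 ≈ 0.043478.
Under the Kimura two-parameter model, d = −½ ln(1 − 2P − Q) − ¼ ln(1 − 2Q).
1 − 2P − Q = 0.173914, giving −½ ln(0.173914) = 0.874597.
1 − 2Q = 0.913044, giving −¼ ln(0.913044) = 0.022743.
d = 0.874597 + 0.022743 = 0.897340.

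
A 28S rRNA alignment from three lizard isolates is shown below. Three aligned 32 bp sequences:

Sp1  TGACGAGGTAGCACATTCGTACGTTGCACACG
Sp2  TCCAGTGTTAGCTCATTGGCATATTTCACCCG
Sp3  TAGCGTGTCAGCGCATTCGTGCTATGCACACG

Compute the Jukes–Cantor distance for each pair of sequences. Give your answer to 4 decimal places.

Sp1–Sp2: 12/32 sites differ → p = 0.375, d = −0.75 ln(1 − 0.5) = 0.519860 ≈ 0.5199.
Sp1–Sp3: 9/32 sites differ → p = 0.28125, d = −0.75 ln(1 − 0.375) = 0.352503 ≈ 0.3525.
Sp2–Sp3: 13/32 sites differ → p = 0.40625, d = −0.75 ln(1 − 0.541667) = 0.585119 ≈ 0.5851.

d(Sp1,Sp2) = 0.5199, d(Sp1,Sp3) = 0.3525, d(Sp2,Sp3) = 0.5851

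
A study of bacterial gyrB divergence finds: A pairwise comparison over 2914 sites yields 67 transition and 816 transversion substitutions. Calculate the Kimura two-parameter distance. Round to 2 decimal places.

0.40

P = 67/2914 ≈ 0.022992 and Q = 816/2914 ≈ 0.280027.
Under the Kimura two-parameter model, d = −½ ln(1 − 2P − Q) − ¼ ln(1 − 2Q).
1 − 2P − Q = 0.673989, giving −½ ln(0.673989) = 0.197271.
1 − 2Q = 0.439946, giving −¼ ln(0.439946) = 0.205276.
d = 0.197271 + 0.205276 = 0.402547.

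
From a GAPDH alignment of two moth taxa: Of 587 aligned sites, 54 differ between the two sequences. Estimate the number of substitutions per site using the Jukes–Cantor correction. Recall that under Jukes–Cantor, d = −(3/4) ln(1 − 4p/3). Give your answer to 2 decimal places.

p = 54/587 ≈ 0.091993.
d = −(3/4) ln(1 − 4p/3) = −0.75 ln(1 − 0.122657) = −0.75 ln(0.877343)
  = −0.75 × (-0.130857) = 0.098143 substitutions/site.

0.10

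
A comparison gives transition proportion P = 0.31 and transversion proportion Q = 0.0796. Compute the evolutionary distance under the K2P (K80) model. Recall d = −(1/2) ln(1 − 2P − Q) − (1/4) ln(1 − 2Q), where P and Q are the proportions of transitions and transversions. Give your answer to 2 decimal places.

0.64

Under the Kimura two-parameter model, d = −½ ln(1 − 2P − Q) − ¼ ln(1 − 2Q).
1 − 2P − Q = 0.3004, giving −½ ln(0.3004) = 0.601320.
1 − 2Q = 0.8408, giving −¼ ln(0.8408) = 0.043350.
d = 0.601320 + 0.043350 = 0.644670.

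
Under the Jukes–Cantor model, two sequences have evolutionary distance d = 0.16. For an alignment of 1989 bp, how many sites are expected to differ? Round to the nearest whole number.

Invert JC69: p = (3/4)(1 − e^(−4d/3)) = 0.75 × (1 − e^(-0.213333)) = 0.75 × (1 − 0.807887) = 0.144085.
Expected differing sites = pL ≈ 0.144085 × 1989 = 286.585065 ≈ 287.

287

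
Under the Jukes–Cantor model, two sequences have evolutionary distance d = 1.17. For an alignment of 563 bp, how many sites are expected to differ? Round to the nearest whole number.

334

Invert JC69: p = (3/4)(1 − e^(−4d/3)) = 0.75 × (1 − e^(-1.56)) = 0.75 × (1 − 0.210136) = 0.592398.
Expected differing sites = pL ≈ 0.592398 × 563 = 333.520074 ≈ 334.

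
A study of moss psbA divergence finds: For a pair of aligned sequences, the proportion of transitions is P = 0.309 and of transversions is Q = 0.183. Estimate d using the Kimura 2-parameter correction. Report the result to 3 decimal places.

0.921

Under the Kimura two-parameter model, d = −½ ln(1 − 2P − Q) − ¼ ln(1 − 2Q).
1 − 2P − Q = 0.199, giving −½ ln(0.199) = 0.807225.
1 − 2Q = 0.634, giving −¼ ln(0.634) = 0.113927.
d = 0.807225 + 0.113927 = 0.921152.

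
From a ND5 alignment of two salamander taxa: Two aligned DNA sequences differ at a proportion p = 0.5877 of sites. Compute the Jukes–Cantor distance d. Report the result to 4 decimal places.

d = −(3/4) ln(1 − 4p/3) = −0.75 ln(1 − 0.7836) = −0.75 ln(0.2164)
  = −0.75 × (-1.530627) = 1.147970 substitutions/site.

1.1480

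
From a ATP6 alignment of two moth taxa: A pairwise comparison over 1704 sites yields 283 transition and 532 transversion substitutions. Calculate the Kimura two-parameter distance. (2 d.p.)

0.76

P = 283/1704 ≈ 0.16608 and Q = 532/1704 ≈ 0.312207.
Under the Kimura two-parameter model, d = −½ ln(1 − 2P − Q) − ¼ ln(1 − 2Q).
1 − 2P − Q = 0.355633, giving −½ ln(0.355633) = 0.516928.
1 − 2Q = 0.375586, giving −¼ ln(0.375586) = 0.244817.
d = 0.516928 + 0.244817 = 0.761745.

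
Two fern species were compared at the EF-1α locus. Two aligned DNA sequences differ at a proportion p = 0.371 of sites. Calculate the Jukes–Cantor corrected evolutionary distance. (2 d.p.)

d = −(3/4) ln(1 − 4p/3) = −0.75 ln(1 − 0.494667) = −0.75 ln(0.505333)
  = −0.75 × (-0.682538) = 0.511904 substitutions/site.

0.51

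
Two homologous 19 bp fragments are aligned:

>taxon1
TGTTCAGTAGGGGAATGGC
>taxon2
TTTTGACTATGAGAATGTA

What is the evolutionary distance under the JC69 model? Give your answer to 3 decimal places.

The sequences differ at 7 of 19 sites (2, 5, 7, 10, 12, 18, 19), so p = 7/19 ≈ 0.368421.
d = −(3/4) ln(1 − 4p/3) = −0.75 ln(1 − 0.491228) = −0.75 ln(0.508772)
  = −0.75 × (-0.675755) = 0.506816 substitutions/site.

0.507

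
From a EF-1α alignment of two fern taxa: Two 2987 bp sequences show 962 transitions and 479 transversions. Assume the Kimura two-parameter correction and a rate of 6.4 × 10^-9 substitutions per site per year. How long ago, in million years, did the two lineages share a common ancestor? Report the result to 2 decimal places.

71.31

P = 962/2987 ≈ 0.322062 and Q = 479/2987 ≈ 0.160362.
Under the Kimura two-parameter model, d = −½ ln(1 − 2P − Q) − ¼ ln(1 − 2Q).
1 − 2P − Q = 0.195514, giving −½ ln(0.195514) = 0.816062.
1 − 2Q = 0.679276, giving −¼ ln(0.679276) = 0.096682.
d = 0.816062 + 0.096682 = 0.912744.
Under a molecular clock d = 2μt, so t = d/(2μ) = 0.912744 / (2 × 6.4 × 10^-9) = 71.31 million years.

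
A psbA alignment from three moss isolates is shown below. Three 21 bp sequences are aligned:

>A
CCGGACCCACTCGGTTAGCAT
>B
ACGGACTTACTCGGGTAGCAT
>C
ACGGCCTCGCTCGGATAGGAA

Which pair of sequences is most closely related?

A–B: 4/21 differ, p = 0.190, d = 0.220.
A–C: 7/21 differ, p = 0.333, d = 0.441.
B–C: 6/21 differ, p = 0.286, d = 0.360.
The smallest distance is between A and B.

A and B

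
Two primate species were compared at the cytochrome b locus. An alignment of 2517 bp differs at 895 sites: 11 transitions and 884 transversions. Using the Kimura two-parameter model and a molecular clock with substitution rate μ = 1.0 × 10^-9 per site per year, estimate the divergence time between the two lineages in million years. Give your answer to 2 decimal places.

P = 11/2517 ≈ 0.00437 and Q = 884/2517 ≈ 0.351212.
Under the Kimura two-parameter model, d = −½ ln(1 − 2P − Q) − ¼ ln(1 − 2Q).
1 − 2P − Q = 0.640048, giving −½ ln(0.640048) = 0.223106.
1 − 2Q = 0.297576, giving −¼ ln(0.297576) = 0.303021.
d = 0.223106 + 0.303021 = 0.526127.
Under a molecular clock d = 2μt, so t = d/(2μ) = 0.526127 / (2 × 1.0 × 10^-9) = 263.06 million years.

263.06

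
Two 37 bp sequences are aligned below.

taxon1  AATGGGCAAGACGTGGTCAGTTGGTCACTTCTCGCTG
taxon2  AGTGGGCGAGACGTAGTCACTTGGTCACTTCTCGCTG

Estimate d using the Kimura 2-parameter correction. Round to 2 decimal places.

Of 37 sites, 3 differences are transitions and 1 are transversions, so P = 3/37 ≈ 0.081081 and Q = 1/37 ≈ 0.027027.
Under the Kimura two-parameter model, d = −½ ln(1 − 2P − Q) − ¼ ln(1 − 2Q).
1 − 2P − Q = 0.810811, giving −½ ln(0.810811) = 0.104860.
1 − 2Q = 0.945946, giving −¼ ln(0.945946) = 0.013892.
d = 0.104860 + 0.013892 = 0.118752.

0.12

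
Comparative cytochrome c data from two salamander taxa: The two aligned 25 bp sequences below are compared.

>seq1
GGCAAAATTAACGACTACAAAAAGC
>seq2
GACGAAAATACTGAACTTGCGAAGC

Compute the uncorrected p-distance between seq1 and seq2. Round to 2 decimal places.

0.48

The sequences differ at 12 of 25 positions.
p = 12/25 = 0.48.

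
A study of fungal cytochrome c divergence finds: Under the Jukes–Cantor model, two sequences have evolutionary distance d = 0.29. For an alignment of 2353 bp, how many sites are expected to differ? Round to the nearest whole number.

Invert JC69: p = (3/4)(1 − e^(−4d/3)) = 0.75 × (1 − e^(-0.386667)) = 0.75 × (1 − 0.679317) = 0.240512.
Expected differing sites = pL ≈ 0.240512 × 2353 = 565.924736 ≈ 566.

566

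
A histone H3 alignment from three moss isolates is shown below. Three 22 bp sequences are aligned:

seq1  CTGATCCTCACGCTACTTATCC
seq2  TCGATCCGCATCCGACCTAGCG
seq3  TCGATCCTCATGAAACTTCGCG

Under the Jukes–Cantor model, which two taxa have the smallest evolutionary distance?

seq2 and seq3

seq1–seq2: 9/22 differ, p = 0.409, d = 0.591.
seq1–seq3: 8/22 differ, p = 0.364, d = 0.497.
seq2–seq3: 6/22 differ, p = 0.273, d = 0.339.
The smallest distance is between seq2 and seq3.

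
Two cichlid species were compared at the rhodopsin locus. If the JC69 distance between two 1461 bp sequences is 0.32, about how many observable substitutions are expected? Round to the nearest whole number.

381

Invert JC69: p = (3/4)(1 − e^(−4d/3)) = 0.75 × (1 − e^(-0.426667)) = 0.75 × (1 − 0.652681) = 0.260489.
Expected differing sites = pL ≈ 0.260489 × 1461 = 380.574429 ≈ 381.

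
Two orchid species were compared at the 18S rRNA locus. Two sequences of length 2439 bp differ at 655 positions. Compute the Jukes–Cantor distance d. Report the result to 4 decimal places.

p = 655/2439 ≈ 0.268553.
d = −(3/4) ln(1 − 4p/3) = −0.75 ln(1 − 0.358071) = −0.75 ln(0.641929)
  = −0.75 × (-0.443278) = 0.332459 substitutions/site.

0.3325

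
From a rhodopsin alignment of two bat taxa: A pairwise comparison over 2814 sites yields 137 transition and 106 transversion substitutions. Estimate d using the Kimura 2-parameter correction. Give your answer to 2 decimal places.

P = 137/2814 ≈ 0.048685 and Q = 106/2814 ≈ 0.037669.
Under the Kimura two-parameter model, d = −½ ln(1 − 2P − Q) − ¼ ln(1 − 2Q).
1 − 2P − Q = 0.864961, giving −½ ln(0.864961) = 0.072535.
1 − 2Q = 0.924662, giving −¼ ln(0.924662) = 0.019582.
d = 0.072535 + 0.019582 = 0.092117.

0.09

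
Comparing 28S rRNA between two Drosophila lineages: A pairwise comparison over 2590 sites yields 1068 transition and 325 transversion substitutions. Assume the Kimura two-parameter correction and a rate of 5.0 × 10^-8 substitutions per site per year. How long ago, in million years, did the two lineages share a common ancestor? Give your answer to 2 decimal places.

15.72

P = 1068/2590 ≈ 0.412355 and Q = 325/2590 ≈ 0.125483.
Under the Kimura two-parameter model, d = −½ ln(1 − 2P − Q) − ¼ ln(1 − 2Q).
1 − 2P − Q = 0.049807, giving −½ ln(0.049807) = 1.499800.
1 − 2Q = 0.749034, giving −¼ ln(0.749034) = 0.072243.
d = 1.499800 + 0.072243 = 1.572043.
Under a molecular clock d = 2μt, so t = d/(2μ) = 1.572043 / (2 × 5.0 × 10^-8) = 15.72 million years.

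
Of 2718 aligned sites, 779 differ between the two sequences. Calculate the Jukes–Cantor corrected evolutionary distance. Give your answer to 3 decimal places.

p = 779/2718 ≈ 0.286608.
d = −(3/4) ln(1 − 4p/3) = −0.75 ln(1 − 0.382144) = −0.75 ln(0.617856)
  = −0.75 × (-0.481500) = 0.361125 substitutions/site.

0.361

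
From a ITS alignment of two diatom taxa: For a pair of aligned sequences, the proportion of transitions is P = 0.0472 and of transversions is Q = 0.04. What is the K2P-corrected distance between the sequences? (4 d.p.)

Under the Kimura two-parameter model, d = −½ ln(1 − 2P − Q) − ¼ ln(1 − 2Q).
1 − 2P − Q = 0.8656, giving −½ ln(0.8656) = 0.072166.
1 − 2Q = 0.92, giving −¼ ln(0.92) = 0.020845.
d = 0.072166 + 0.020845 = 0.093011.

0.0930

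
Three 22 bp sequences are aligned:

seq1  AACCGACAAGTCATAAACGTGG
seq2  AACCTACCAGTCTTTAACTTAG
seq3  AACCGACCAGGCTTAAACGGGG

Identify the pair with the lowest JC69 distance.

seq1–seq2: 6/22 differ, p = 0.273, d = 0.339.
seq1–seq3: 4/22 differ, p = 0.182, d = 0.208.
seq2–seq3: 6/22 differ, p = 0.273, d = 0.339.
The smallest distance is between seq1 and seq3.

seq1 and seq3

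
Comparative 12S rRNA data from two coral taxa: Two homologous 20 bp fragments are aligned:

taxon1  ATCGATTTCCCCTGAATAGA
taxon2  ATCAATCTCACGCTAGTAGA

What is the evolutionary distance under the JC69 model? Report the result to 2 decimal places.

The sequences differ at 7 of 20 sites (4, 7, 10, 12, 13, 14, 16), so p = 7/20 = 0.35.
d = −(3/4) ln(1 − 4p/3) = −0.75 ln(1 − 0.466667) = −0.75 ln(0.533333)
  = −0.75 × (-0.628609) = 0.471457 substitutions/site.

0.47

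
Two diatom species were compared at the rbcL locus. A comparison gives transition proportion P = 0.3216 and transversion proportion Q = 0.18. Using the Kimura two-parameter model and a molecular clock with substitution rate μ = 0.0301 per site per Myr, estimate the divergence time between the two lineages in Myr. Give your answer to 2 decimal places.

16.24

Under the Kimura two-parameter model, d = −½ ln(1 − 2P − Q) − ¼ ln(1 − 2Q).
1 − 2P − Q = 0.1768, giving −½ ln(0.1768) = 0.866368.
1 − 2Q = 0.64, giving −¼ ln(0.64) = 0.111572.
d = 0.866368 + 0.111572 = 0.977940.
Under a molecular clock d = 2μt, so t = d/(2μ) = 0.977940 / (2 × 0.0301) = 16.24 Myr.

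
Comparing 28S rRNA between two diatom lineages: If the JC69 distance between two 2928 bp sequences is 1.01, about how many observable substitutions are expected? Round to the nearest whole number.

1625

Invert JC69: p = (3/4)(1 − e^(−4d/3)) = 0.75 × (1 − e^(-1.346667)) = 0.75 × (1 − 0.260106) = 0.554921.
Expected differing sites = pL ≈ 0.554921 × 2928 = 1624.808688 ≈ 1625.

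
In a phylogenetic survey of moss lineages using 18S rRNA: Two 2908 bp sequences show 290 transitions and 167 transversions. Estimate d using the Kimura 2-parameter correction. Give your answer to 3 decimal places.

P = 290/2908 ≈ 0.099725 and Q = 167/2908 ≈ 0.057428.
Under the Kimura two-parameter model, d = −½ ln(1 − 2P − Q) − ¼ ln(1 − 2Q).
1 − 2P − Q = 0.743122, giving −½ ln(0.743122) = 0.148448.
1 − 2Q = 0.885144, giving −¼ ln(0.885144) = 0.030501.
d = 0.148448 + 0.030501 = 0.178949.

0.179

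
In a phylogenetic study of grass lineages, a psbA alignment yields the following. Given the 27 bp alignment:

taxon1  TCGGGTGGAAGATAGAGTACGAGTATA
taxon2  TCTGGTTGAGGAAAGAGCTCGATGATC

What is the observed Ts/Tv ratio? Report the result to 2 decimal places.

Transitions are A↔G and C↔T; transversions are all other mismatches.
Transitions: 2. Transversions: 7.
R = 2/7 = 0.285714… ≈ 0.29 (to 2 d.p.).

0.29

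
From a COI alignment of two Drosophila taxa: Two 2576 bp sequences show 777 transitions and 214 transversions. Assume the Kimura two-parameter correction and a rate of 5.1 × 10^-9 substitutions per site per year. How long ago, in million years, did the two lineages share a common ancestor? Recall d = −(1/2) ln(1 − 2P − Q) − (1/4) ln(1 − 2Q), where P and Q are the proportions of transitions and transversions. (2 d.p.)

61.29

P = 777/2576 ≈ 0.30163 and Q = 214/2576 ≈ 0.083075.
Under the Kimura two-parameter model, d = −½ ln(1 − 2P − Q) − ¼ ln(1 − 2Q).
1 − 2P − Q = 0.313665, giving −½ ln(0.313665) = 0.579715.
1 − 2Q = 0.83385, giving −¼ ln(0.83385) = 0.045425.
d = 0.579715 + 0.045425 = 0.625140.
Under a molecular clock d = 2μt, so t = d/(2μ) = 0.625140 / (2 × 5.1 × 10^-9) = 61.29 million years.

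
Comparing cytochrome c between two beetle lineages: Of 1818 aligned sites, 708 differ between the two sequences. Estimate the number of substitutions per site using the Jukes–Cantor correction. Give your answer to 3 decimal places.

p = 708/1818 ≈ 0.389439.
d = −(3/4) ln(1 − 4p/3) = −0.75 ln(1 − 0.519252) = −0.75 ln(0.480748)
  = −0.75 × (-0.732412) = 0.549309 substitutions/site.

0.549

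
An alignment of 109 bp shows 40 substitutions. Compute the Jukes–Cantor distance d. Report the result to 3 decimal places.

p = 40/109 ≈ 0.366972.
d = −(3/4) ln(1 − 4p/3) = −0.75 ln(1 − 0.489296) = −0.75 ln(0.510704)
  = −0.75 × (-0.671965) = 0.503974 substitutions/site.

0.504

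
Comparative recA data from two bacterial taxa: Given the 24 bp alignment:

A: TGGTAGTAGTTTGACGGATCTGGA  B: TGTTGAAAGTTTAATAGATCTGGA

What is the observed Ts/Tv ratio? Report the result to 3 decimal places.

2.500

Transitions are A↔G and C↔T; transversions are all other mismatches.
Transitions: 5. Transversions: 2.
R = 5/2 = 2.500.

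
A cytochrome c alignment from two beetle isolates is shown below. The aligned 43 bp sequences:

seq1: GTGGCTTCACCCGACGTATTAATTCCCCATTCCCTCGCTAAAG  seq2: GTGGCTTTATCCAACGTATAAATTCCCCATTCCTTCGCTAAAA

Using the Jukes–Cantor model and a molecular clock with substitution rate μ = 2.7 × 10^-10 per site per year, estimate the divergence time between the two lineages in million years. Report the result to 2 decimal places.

The sequences differ at 6 of 43 sites (8, 10, 13, 20, 34, 43), so p = 6/43 ≈ 0.139535.
d = −(3/4) ln(1 − 4p/3) = −0.75 ln(1 − 0.186047) = −0.75 ln(0.813953)
  = −0.75 × (-0.205853) = 0.154390 substitutions/site.
Under a molecular clock d = 2μt, so t = d/(2μ) = 0.154390 / (2 × 2.7 × 10^-10) = 285.91 million years.

285.91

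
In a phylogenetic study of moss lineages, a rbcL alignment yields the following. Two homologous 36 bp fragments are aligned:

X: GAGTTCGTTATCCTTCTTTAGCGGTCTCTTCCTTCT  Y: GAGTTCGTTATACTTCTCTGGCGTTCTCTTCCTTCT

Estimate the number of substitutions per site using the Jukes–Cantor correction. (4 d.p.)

0.1203

The sequences differ at 4 of 36 sites (12, 18, 20, 24), so p = 4/36 ≈ 0.111111.
d = −(3/4) ln(1 − 4p/3) = −0.75 ln(1 − 0.148148) = −0.75 ln(0.851852)
  = −0.75 × (-0.160342) = 0.120257 substitutions/site.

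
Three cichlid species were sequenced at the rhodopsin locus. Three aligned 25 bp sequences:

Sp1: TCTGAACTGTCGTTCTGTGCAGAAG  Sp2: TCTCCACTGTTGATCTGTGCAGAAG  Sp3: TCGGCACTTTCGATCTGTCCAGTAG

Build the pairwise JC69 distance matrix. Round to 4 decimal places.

Sp1–Sp2: 4/25 sites differ → p = 0.16, d = −0.75 ln(1 − 0.213333) = 0.179963 ≈ 0.1800.
Sp1–Sp3: 6/25 sites differ → p = 0.24, d = −0.75 ln(1 − 0.32) = 0.289247 ≈ 0.2892.
Sp2–Sp3: 6/25 sites differ → p = 0.24, d = −0.75 ln(1 − 0.32) = 0.289247 ≈ 0.2892.

d(Sp1,Sp2) = 0.1800, d(Sp1,Sp3) = 0.2892, d(Sp2,Sp3) = 0.2892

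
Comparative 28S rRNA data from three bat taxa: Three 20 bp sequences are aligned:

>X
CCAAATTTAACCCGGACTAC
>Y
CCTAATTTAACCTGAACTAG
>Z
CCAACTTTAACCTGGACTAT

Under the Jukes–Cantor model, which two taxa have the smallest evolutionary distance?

X–Y: 4/20 differ, p = 0.200, d = 0.233.
X–Z: 3/20 differ, p = 0.150, d = 0.167.
Y–Z: 4/20 differ, p = 0.200, d = 0.233.
The smallest distance is between X and Z.

X and Z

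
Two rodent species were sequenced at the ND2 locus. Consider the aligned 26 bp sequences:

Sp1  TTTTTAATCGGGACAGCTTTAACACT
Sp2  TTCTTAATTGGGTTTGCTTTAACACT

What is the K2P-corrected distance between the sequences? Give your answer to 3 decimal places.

Of 26 sites, 3 differences are transitions and 2 are transversions, so P = 3/26 ≈ 0.115385 and Q = 2/26 ≈ 0.076923.
Under the Kimura two-parameter model, d = −½ ln(1 − 2P − Q) − ¼ ln(1 − 2Q).
1 − 2P − Q = 0.692307, giving −½ ln(0.692307) = 0.183863.
1 − 2Q = 0.846154, giving −¼ ln(0.846154) = 0.041763.
d = 0.183863 + 0.041763 = 0.225626.

0.226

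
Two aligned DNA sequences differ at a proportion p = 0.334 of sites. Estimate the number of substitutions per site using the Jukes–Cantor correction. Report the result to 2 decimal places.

d = −(3/4) ln(1 − 4p/3) = −0.75 ln(1 − 0.445333) = −0.75 ln(0.554667)
  = −0.75 × (-0.589387) = 0.442040 substitutions/site.

0.44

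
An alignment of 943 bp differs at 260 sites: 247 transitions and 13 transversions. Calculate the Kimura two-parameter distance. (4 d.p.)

0.3927

P = 247/943 ≈ 0.26193 and Q = 13/943 ≈ 0.013786.
Under the Kimura two-parameter model, d = −½ ln(1 − 2P − Q) − ¼ ln(1 − 2Q).
1 − 2P − Q = 0.462354, giving −½ ln(0.462354) = 0.385712.
1 − 2Q = 0.972428, giving −¼ ln(0.972428) = 0.006990.
d = 0.385712 + 0.006990 = 0.392702.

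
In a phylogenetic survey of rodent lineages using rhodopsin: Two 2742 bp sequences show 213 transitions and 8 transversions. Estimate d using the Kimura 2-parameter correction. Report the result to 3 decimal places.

0.088

P = 213/2742 ≈ 0.077681 and Q = 8/2742 ≈ 0.002918.
Under the Kimura two-parameter model, d = −½ ln(1 − 2P − Q) − ¼ ln(1 − 2Q).
1 − 2P − Q = 0.84172, giving −½ ln(0.84172) = 0.086154.
1 − 2Q = 0.994164, giving −¼ ln(0.994164) = 0.001463.
d = 0.086154 + 0.001463 = 0.087617.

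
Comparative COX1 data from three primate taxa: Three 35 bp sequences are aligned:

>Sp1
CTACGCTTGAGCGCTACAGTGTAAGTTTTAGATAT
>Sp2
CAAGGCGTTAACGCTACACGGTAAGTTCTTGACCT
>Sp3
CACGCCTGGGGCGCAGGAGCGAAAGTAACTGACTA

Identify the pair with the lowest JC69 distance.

Sp1–Sp2: 11/35 differ, p = 0.314, d = 0.407.
Sp1–Sp3: 18/35 differ, p = 0.514, d = 0.868.
Sp2–Sp3: 18/35 differ, p = 0.514, d = 0.868.
The smallest distance is between Sp1 and Sp2.

Sp1 and Sp2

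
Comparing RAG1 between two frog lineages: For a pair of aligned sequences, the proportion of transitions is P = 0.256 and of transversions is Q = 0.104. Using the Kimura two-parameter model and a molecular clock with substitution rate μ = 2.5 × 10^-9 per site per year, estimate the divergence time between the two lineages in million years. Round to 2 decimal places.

107.37

Under the Kimura two-parameter model, d = −½ ln(1 − 2P − Q) − ¼ ln(1 − 2Q).
1 − 2P − Q = 0.384, giving −½ ln(0.384) = 0.478556.
1 − 2Q = 0.792, giving −¼ ln(0.792) = 0.058298.
d = 0.478556 + 0.058298 = 0.536854.
Under a molecular clock d = 2μt, so t = d/(2μ) = 0.536854 / (2 × 2.5 × 10^-9) = 107.37 million years.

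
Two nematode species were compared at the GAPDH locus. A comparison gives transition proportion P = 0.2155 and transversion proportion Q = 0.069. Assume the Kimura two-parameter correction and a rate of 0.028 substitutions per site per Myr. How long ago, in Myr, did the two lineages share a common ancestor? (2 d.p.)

6.85

Under the Kimura two-parameter model, d = −½ ln(1 − 2P − Q) − ¼ ln(1 − 2Q).
1 − 2P − Q = 0.5, giving −½ ln(0.5) = 0.346574.
1 − 2Q = 0.862, giving −¼ ln(0.862) = 0.037125.
d = 0.346574 + 0.037125 = 0.383699.
Under a molecular clock d = 2μt, so t = d/(2μ) = 0.383699 / (2 × 0.028) = 6.85 Myr.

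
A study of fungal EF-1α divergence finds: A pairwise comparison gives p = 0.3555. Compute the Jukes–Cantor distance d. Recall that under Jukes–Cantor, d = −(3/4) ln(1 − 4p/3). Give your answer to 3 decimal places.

d = −(3/4) ln(1 − 4p/3) = −0.75 ln(1 − 0.474) = −0.75 ln(0.526)
  = −0.75 × (-0.642454) = 0.481841 substitutions/site.

0.482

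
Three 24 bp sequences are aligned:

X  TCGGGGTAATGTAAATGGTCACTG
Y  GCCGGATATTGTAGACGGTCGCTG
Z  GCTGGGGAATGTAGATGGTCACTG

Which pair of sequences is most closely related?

X and Z

X–Y: 7/24 differ, p = 0.292, d = 0.369.
X–Z: 4/24 differ, p = 0.167, d = 0.188.
Y–Z: 6/24 differ, p = 0.250, d = 0.304.
The smallest distance is between X and Z.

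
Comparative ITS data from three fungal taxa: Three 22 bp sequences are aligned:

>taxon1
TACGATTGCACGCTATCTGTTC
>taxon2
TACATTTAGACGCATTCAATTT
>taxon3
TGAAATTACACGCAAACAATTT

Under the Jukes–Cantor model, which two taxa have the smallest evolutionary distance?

taxon1–taxon2: 9/22 differ, p = 0.409, d = 0.591.
taxon1–taxon3: 9/22 differ, p = 0.409, d = 0.591.
taxon2–taxon3: 6/22 differ, p = 0.273, d = 0.339.
The smallest distance is between taxon2 and taxon3.

taxon2 and taxon3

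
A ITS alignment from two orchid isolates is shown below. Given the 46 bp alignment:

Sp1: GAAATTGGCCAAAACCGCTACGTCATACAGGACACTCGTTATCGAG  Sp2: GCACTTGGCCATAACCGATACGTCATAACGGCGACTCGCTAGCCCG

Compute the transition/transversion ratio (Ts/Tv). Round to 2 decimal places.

0.09

Transitions are A↔G and C↔T; transversions are all other mismatches.
Transitions: 1. Transversions: 11.
R = 1/11 = 0.090909… ≈ 0.09 (to 2 d.p.).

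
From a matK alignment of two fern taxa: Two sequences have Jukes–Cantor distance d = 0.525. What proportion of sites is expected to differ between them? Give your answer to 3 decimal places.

p = (3/4)(1 − e^(−4d/3)) = 0.75 × (1 − e^(-0.7)) = 0.75 × (1 − 0.496585) = 0.377561.

0.378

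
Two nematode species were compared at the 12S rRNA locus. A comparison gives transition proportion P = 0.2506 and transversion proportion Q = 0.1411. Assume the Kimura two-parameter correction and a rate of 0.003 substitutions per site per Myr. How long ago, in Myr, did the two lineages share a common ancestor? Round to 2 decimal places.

99.49

Under the Kimura two-parameter model, d = −½ ln(1 − 2P − Q) − ¼ ln(1 − 2Q).
1 − 2P − Q = 0.3577, giving −½ ln(0.3577) = 0.514030.
1 − 2Q = 0.7178, giving −¼ ln(0.7178) = 0.082891.
d = 0.514030 + 0.082891 = 0.596921.
Under a molecular clock d = 2μt, so t = d/(2μ) = 0.596921 / (2 × 0.003) = 99.49 Myr.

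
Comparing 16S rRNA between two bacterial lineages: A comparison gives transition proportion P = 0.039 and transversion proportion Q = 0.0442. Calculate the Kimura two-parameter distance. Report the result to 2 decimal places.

0.09

Under the Kimura two-parameter model, d = −½ ln(1 − 2P − Q) − ¼ ln(1 − 2Q).
1 − 2P − Q = 0.8778, giving −½ ln(0.8778) = 0.065168.
1 − 2Q = 0.9116, giving −¼ ln(0.9116) = 0.023138.
d = 0.065168 + 0.023138 = 0.088306.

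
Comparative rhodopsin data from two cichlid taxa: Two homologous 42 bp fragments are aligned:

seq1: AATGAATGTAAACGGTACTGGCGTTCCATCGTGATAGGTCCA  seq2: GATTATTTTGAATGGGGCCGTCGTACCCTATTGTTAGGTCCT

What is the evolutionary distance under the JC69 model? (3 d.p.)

0.532

The sequences differ at 16 of 42 sites, so p = 16/42 ≈ 0.380952.
d = −(3/4) ln(1 − 4p/3) = −0.75 ln(1 − 0.507936) = −0.75 ln(0.492064)
  = −0.75 × (-0.709146) = 0.531860 substitutions/site.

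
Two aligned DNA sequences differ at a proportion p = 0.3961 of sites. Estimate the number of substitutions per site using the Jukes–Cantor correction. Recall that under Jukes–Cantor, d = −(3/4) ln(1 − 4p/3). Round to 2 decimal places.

d = −(3/4) ln(1 − 4p/3) = −0.75 ln(1 − 0.528133) = −0.75 ln(0.471867)
  = −0.75 × (-0.751058) = 0.563294 substitutions/site.

0.56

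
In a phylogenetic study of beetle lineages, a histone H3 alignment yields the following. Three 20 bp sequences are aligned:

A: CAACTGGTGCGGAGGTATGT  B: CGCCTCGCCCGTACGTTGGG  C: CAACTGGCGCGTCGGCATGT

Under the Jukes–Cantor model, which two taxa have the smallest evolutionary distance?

A–B: 10/20 differ, p = 0.500, d = 0.824.
A–C: 4/20 differ, p = 0.200, d = 0.233.
B–C: 10/20 differ, p = 0.500, d = 0.824.
The smallest distance is between A and C.

A and C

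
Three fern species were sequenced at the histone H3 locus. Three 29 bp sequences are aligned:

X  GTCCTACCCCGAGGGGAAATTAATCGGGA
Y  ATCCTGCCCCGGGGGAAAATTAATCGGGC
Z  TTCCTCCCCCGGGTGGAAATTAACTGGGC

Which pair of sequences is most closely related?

X and Y

X–Y: 5/29 differ, p = 0.172, d = 0.196.
X–Z: 7/29 differ, p = 0.241, d = 0.291.
Y–Z: 6/29 differ, p = 0.207, d = 0.242.
The smallest distance is between X and Y.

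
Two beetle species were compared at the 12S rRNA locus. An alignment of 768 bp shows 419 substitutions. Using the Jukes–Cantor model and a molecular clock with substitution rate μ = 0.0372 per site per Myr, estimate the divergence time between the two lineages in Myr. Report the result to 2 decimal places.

p = 419/768 ≈ 0.545573.
d = −(3/4) ln(1 − 4p/3) = −0.75 ln(1 − 0.727431) = −0.75 ln(0.272569)
  = −0.75 × (-1.299863) = 0.974897 substitutions/site.
Under a molecular clock d = 2μt, so t = d/(2μ) = 0.974897 / (2 × 0.0372) = 13.10 Myr.

13.10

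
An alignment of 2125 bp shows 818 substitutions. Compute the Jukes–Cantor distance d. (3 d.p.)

p = 818/2125 ≈ 0.384941.
d = −(3/4) ln(1 − 4p/3) = −0.75 ln(1 − 0.513255) = −0.75 ln(0.486745)
  = −0.75 × (-0.720015) = 0.540011 substitutions/site.

0.540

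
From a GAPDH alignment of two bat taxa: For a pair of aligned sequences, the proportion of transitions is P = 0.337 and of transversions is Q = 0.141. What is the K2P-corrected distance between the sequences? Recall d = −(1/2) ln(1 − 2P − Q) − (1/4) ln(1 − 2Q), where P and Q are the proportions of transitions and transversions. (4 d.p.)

Under the Kimura two-parameter model, d = −½ ln(1 − 2P − Q) − ¼ ln(1 − 2Q).
1 − 2P − Q = 0.185, giving −½ ln(0.185) = 0.843700.
1 − 2Q = 0.718, giving −¼ ln(0.718) = 0.082821.
d = 0.843700 + 0.082821 = 0.926521.

0.9265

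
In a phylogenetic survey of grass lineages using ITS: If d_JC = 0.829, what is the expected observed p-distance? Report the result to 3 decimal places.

p = (3/4)(1 − e^(−4d/3)) = 0.75 × (1 − e^(-1.105333)) = 0.75 × (1 − 0.331101) = 0.501674.

0.502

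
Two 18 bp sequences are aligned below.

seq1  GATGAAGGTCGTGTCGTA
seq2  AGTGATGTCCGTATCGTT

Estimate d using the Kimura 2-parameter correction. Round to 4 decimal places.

Of 18 sites, 4 differences are transitions and 3 are transversions, so P = 4/18 ≈ 0.222222 and Q = 3/18 ≈ 0.166667.
Under the Kimura two-parameter model, d = −½ ln(1 − 2P − Q) − ¼ ln(1 − 2Q).
1 − 2P − Q = 0.388889, giving −½ ln(0.388889) = 0.472231.
1 − 2Q = 0.666666, giving −¼ ln(0.666666) = 0.101367.
d = 0.472231 + 0.101367 = 0.573598.

0.5736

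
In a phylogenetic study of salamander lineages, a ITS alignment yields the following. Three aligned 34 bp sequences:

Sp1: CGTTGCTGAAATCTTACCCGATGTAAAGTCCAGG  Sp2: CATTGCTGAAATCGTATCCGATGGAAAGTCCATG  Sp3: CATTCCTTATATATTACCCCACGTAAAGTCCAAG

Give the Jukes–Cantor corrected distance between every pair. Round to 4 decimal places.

d(Sp1,Sp2) = 0.1637, d(Sp1,Sp3) = 0.2824, d(Sp2,Sp3) = 0.3734

Sp1–Sp2: 5/34 sites differ → p ≈ 0.147059, d = −0.75 ln(1 − 0.196079) = 0.163691 ≈ 0.1637.
Sp1–Sp3: 8/34 sites differ → p ≈ 0.235294, d = −0.75 ln(1 − 0.313725) = 0.282358 ≈ 0.2824.
Sp2–Sp3: 10/34 sites differ → p ≈ 0.294118, d = −0.75 ln(1 − 0.392157) = 0.373379 ≈ 0.3734.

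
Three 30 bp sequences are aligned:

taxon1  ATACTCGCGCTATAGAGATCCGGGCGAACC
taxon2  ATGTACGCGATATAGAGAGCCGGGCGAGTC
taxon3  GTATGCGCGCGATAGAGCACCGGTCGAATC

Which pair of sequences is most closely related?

taxon1–taxon2: 7/30 differ, p = 0.233, d = 0.280.
taxon1–taxon3: 8/30 differ, p = 0.267, d = 0.330.
taxon2–taxon3: 9/30 differ, p = 0.300, d = 0.383.
The smallest distance is between taxon1 and taxon2.

taxon1 and taxon2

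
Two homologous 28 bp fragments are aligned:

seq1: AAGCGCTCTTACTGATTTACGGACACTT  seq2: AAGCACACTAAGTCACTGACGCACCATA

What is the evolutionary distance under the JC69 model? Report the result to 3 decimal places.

The sequences differ at 11 of 28 sites, so p = 11/28 ≈ 0.392857.
d = −(3/4) ln(1 − 4p/3) = −0.75 ln(1 − 0.523809) = −0.75 ln(0.476191)
  = −0.75 × (-0.741936) = 0.556452 substitutions/site.

0.556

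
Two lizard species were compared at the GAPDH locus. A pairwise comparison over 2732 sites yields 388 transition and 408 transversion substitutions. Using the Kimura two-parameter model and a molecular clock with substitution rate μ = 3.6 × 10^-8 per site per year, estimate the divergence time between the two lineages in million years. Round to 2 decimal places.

5.18

P = 388/2732 ≈ 0.14202 and Q = 408/2732 ≈ 0.149341.
Under the Kimura two-parameter model, d = −½ ln(1 − 2P − Q) − ¼ ln(1 − 2Q).
1 − 2P − Q = 0.566619, giving −½ ln(0.566619) = 0.284034.
1 − 2Q = 0.701318, giving −¼ ln(0.701318) = 0.088698.
d = 0.284034 + 0.088698 = 0.372732.
Under a molecular clock d = 2μt, so t = d/(2μ) = 0.372732 / (2 × 3.6 × 10^-8) = 5.18 million years.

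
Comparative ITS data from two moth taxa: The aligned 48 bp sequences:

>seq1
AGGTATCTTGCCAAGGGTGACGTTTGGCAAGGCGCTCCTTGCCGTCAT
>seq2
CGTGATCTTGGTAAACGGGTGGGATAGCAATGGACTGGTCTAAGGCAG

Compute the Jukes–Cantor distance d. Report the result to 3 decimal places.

0.824

The sequences differ at 24 of 48 sites, so p = 24/48 = 0.5.
d = −(3/4) ln(1 − 4p/3) = −0.75 ln(1 − 0.666667) = −0.75 ln(0.333333)
  = −0.75 × (-1.098613) = 0.823960 substitutions/site.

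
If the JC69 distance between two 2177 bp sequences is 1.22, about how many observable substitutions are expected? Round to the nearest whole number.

1312

Invert JC69: p = (3/4)(1 − e^(−4d/3)) = 0.75 × (1 − e^(-1.626667)) = 0.75 × (1 − 0.196584) = 0.602562.
Expected differing sites = pL ≈ 0.602562 × 2177 = 1311.777474 ≈ 1312.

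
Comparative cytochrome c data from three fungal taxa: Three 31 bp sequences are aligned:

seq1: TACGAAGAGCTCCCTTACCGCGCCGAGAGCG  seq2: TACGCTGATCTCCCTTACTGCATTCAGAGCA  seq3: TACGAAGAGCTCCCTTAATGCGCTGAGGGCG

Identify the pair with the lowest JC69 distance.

seq1 and seq3

seq1–seq2: 9/31 differ, p = 0.290, d = 0.367.
seq1–seq3: 4/31 differ, p = 0.129, d = 0.142.
seq2–seq3: 9/31 differ, p = 0.290, d = 0.367.
The smallest distance is between seq1 and seq3.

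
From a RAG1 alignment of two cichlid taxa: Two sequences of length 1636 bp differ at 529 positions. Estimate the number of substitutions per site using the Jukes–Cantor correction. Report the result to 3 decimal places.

0.423

p = 529/1636 ≈ 0.32335.
d = −(3/4) ln(1 − 4p/3) = −0.75 ln(1 − 0.431133) = −0.75 ln(0.568867)
  = −0.75 × (-0.564109) = 0.423082 substitutions/site.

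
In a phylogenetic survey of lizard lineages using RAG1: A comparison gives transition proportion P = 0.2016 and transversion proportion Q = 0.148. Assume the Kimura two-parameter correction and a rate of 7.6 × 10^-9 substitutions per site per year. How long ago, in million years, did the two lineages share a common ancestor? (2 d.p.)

32.13

Under the Kimura two-parameter model, d = −½ ln(1 − 2P − Q) − ¼ ln(1 − 2Q).
1 − 2P − Q = 0.4488, giving −½ ln(0.4488) = 0.400589.
1 − 2Q = 0.704, giving −¼ ln(0.704) = 0.087744.
d = 0.400589 + 0.087744 = 0.488333.
Under a molecular clock d = 2μt, so t = d/(2μ) = 0.488333 / (2 × 7.6 × 10^-9) = 32.13 million years.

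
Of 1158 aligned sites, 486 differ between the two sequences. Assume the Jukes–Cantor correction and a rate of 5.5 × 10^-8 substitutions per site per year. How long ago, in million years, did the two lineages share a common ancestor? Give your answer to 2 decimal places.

p = 486/1158 ≈ 0.419689.
d = −(3/4) ln(1 − 4p/3) = −0.75 ln(1 − 0.559585) = −0.75 ln(0.440415)
  = −0.75 × (-0.820038) = 0.615029 substitutions/site.
Under a molecular clock d = 2μt, so t = d/(2μ) = 0.615029 / (2 × 5.5 × 10^-8) = 5.59 million years.

5.59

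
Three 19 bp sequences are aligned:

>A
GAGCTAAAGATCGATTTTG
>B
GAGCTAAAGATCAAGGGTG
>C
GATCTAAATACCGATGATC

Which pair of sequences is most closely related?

A–B: 4/19 differ, p = 0.211, d = 0.247.
A–C: 6/19 differ, p = 0.316, d = 0.410.
B–C: 7/19 differ, p = 0.368, d = 0.507.
The smallest distance is between A and B.

A and B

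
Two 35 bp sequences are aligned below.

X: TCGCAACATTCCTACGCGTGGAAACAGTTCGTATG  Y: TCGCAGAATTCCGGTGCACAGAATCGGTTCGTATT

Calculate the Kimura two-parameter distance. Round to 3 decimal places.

Of 35 sites, 7 differences are transitions and 4 are transversions, so P = 7/35 = 0.2 and Q = 4/35 ≈ 0.114286.
Under the Kimura two-parameter model, d = −½ ln(1 − 2P − Q) − ¼ ln(1 − 2Q).
1 − 2P − Q = 0.485714, giving −½ ln(0.485714) = 0.361068.
1 − 2Q = 0.771428, giving −¼ ln(0.771428) = 0.064878.
d = 0.361068 + 0.064878 = 0.425946.

0.426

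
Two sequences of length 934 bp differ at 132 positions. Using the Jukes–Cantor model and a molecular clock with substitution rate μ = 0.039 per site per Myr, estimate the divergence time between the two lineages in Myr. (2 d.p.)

p = 132/934 ≈ 0.141328.
d = −(3/4) ln(1 − 4p/3) = −0.75 ln(1 − 0.188437) = −0.75 ln(0.811563)
  = −0.75 × (-0.208793) = 0.156595 substitutions/site.
Under a molecular clock d = 2μt, so t = d/(2μ) = 0.156595 / (2 × 0.039) = 2.01 Myr.

2.01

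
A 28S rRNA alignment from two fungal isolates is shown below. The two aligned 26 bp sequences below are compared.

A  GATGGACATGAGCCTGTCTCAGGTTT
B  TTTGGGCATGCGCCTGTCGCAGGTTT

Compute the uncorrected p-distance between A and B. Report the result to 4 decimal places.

0.1923

The sequences differ at 5 of 26 positions (sites 1, 2, 6, 11, 19).
p = 5/26 = 0.192307… ≈ 0.1923 (to 4 d.p.).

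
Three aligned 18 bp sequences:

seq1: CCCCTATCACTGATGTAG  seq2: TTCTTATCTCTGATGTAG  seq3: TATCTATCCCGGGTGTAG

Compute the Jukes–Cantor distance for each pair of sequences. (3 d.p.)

seq1–seq2: 4/18 sites differ → p ≈ 0.222222, d = −0.75 ln(1 − 0.296296) = 0.263548 ≈ 0.264.
seq1–seq3: 6/18 sites differ → p ≈ 0.333333, d = −0.75 ln(1 − 0.444444) = 0.440839 ≈ 0.441.
seq2–seq3: 6/18 sites differ → p ≈ 0.333333, d = −0.75 ln(1 − 0.444444) = 0.440839 ≈ 0.441.

d(seq1,seq2) = 0.264, d(seq1,seq3) = 0.441, d(seq2,seq3) = 0.441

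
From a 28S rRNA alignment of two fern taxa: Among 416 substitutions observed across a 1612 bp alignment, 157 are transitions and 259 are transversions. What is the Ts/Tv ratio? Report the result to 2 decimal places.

0.61

R = 157/259 = 0.606177… ≈ 0.61 (to 2 d.p.).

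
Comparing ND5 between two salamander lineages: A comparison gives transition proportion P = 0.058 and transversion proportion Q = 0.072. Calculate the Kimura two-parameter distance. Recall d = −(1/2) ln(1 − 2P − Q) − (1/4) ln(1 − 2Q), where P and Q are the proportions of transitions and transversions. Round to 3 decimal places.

0.143

Under the Kimura two-parameter model, d = −½ ln(1 − 2P − Q) − ¼ ln(1 − 2Q).
1 − 2P − Q = 0.812, giving −½ ln(0.812) = 0.104127.
1 − 2Q = 0.856, giving −¼ ln(0.856) = 0.038871.
d = 0.104127 + 0.038871 = 0.142998.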